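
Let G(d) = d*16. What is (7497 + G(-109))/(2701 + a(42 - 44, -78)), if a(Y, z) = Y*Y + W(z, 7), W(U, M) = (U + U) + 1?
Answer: 5753/2550 ≈ 2.2561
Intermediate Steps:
W(U, M) = 1 + 2*U (W(U, M) = 2*U + 1 = 1 + 2*U)
a(Y, z) = 1 + Y² + 2*z (a(Y, z) = Y*Y + (1 + 2*z) = Y² + (1 + 2*z) = 1 + Y² + 2*z)
G(d) = 16*d
(7497 + G(-109))/(2701 + a(42 - 44, -78)) = (7497 + 16*(-109))/(2701 + (1 + (42 - 44)² + 2*(-78))) = (7497 - 1744)/(2701 + (1 + (-2)² - 156)) = 5753/(2701 + (1 + 4 - 156)) = 5753/(2701 - 151) = 5753/2550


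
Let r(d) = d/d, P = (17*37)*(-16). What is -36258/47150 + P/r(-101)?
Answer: -237276929/23575 ≈ -10065.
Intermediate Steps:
P = -10064 (P = 629*(-16) = -10064)
r(d) = 1
-36258/47150 + P/r(-101) = -36258/47150 - 10064/1 = -36258*1/47150 - 10064*1 = -18129/23575 - 10064 = -237276929/23575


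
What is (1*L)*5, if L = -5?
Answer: -25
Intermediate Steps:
(1*L)*5 = (1*(-5))*5 = -5*5 = -25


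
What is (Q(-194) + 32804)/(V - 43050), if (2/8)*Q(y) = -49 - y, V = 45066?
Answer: 1391/84 ≈ 16.560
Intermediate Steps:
Q(y) = -196 - 4*y (Q(y) = 4*(-49 - y) = -196 - 4*y)
(Q(-194) + 32804)/(V - 43050) = ((-196 - 4*(-194)) + 32804)/(45066 - 43050) = ((-196 + 776) + 32804)/2016 = (580 + 32804)*(1/2016) = 33384*(1/2016) = 1391/84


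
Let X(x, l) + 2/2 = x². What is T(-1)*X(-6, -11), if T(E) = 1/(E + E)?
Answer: -35/2 ≈ -17.500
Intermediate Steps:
X(x, l) = -1 + x²
T(E) = 1/(2*E)
T(-1)*X(-6, -11) = ((½)/(-1))*(-1 + (-6)²) = ((½)*(-1))*(-1 + 36) = -½*35 = -35/2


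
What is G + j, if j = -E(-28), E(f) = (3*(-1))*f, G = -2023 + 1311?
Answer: -796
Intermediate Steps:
G = -712
E(f) = -3*f
j = -84 (j = -(-3)*(-28) = -1*84 = -84)
G + j = -712 - 84 = -796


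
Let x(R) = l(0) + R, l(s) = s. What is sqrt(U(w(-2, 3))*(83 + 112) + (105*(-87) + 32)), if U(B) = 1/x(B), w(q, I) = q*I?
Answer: 11*I*sqrt(302)/2 ≈ 95.58*I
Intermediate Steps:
w(q, I) = I*q
x(R) = R (x(R) = 0 + R = R)
U(B) = 1/B
sqrt(U(w(-2, 3))*(83 + 112) + (105*(-87) + 32)) = sqrt((83 + 112)/((3*(-2))) + (105*(-87) + 32)) = sqrt(195/(-6) + (-9135 + 32)) = sqrt(-1/6*195 - 9103) = sqrt(-65/2 - 9103) = sqrt(-18271/2) = 11*I*sqrt(302)/2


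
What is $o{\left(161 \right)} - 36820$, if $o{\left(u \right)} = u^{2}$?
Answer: $-10899$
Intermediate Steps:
$o{\left(161 \right)} - 36820 = 161^{2} - 36820 = 25921 - 36820 = -10899$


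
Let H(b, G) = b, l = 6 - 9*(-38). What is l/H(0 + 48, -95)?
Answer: 29/4 ≈ 7.2500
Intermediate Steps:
l = 348 (l = 6 + 342 = 348)
l/H(0 + 48, -95) = 348/(0 + 48) = 348/48 = 348*(1/48) = 29/4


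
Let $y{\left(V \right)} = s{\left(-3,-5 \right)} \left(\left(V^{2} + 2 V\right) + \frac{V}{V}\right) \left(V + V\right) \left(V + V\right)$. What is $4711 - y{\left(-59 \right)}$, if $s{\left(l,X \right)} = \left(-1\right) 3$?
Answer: $140525719$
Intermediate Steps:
$s{\left(l,X \right)} = -3$
$y{\left(V \right)} = 4 V^{2} \left(-3 - 6 V - 3 V^{2}\right)$ ($y{\left(V \right)} = - 3 \left(\left(V^{2} + 2 V\right) + \frac{V}{V}\right) \left(V + V\right) \left(V + V\right) = - 3 \left(\left(V^{2} + 2 V\right) + 1\right) 2 V 2 V = - 3 \left(1 + V^{2} + 2 V\right) 4 V^{2} = \left(-3 - 6 V - 3 V^{2}\right) 4 V^{2} = 4 V^{2} \left(-3 - 6 V - 3 V^{2}\right)$)
$4711 - y{\left(-59 \right)} = 4711 - 12 \left(-59\right)^{2} \left(-1 - \left(-59\right)^{2} - -118\right) = 4711 - 12 \cdot 3481 \left(-1 - 3481 + 118\right) = 4711 - 12 \cdot 3481 \left(-3364\right) = 4711 - -140521008 = 4711 + 140521008 = 140525719$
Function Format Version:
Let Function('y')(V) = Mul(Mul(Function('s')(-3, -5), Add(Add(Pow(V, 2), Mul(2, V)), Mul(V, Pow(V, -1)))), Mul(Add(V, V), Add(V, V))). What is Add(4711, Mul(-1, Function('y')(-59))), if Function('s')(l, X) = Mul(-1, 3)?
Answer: 140525719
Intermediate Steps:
Function('s')(l, X) = -3
Function('y')(V) = Mul(4, Pow(V, 2), Add(-3, Mul(-6, V), Mul(-3, Pow(V, 2)))) (Function('y')(V) = Mul(Mul(-3, Add(Add(Pow(V, 2), Mul(2, V)), Mul(V, Pow(V, -1)))), Mul(Add(V, V), Add(V, V))) = Mul(Mul(-3, Add(Add(Pow(V, 2), Mul(2, V)), 1)), Mul(Mul(2, V), Mul(2, V))) = Mul(Mul(-3, Add(1, Pow(V, 2), Mul(2, V))), Mul(4, Pow(V, 2))) = Mul(Add(-3, Mul(-6, V), Mul(-3, Pow(V, 2))), Mul(4, Pow(V, 2))) = Mul(4, Pow(V, 2), Add(-3, Mul(-6, V), Mul(-3, Pow(V, 2)))))
Add(4711, Mul(-1, Function('y')(-59))) = Add(4711, Mul(-1, Mul(12, Pow(-59, 2), Add(-1, Mul(-1, Pow(-59, 2)), Mul(-2, -59))))) = Add(4711, Mul(-1, Mul(12, 3481, Add(-1, Mul(-1, 3481), 118)))) = Add(4711, Mul(-1, Mul(12, 3481, Add(-1, -3481, 118)))) = Add(4711, Mul(-1, Mul(12, 3481, -3364))) = Add(4711, Mul(-1, -140521008)) = Add(4711, 140521008) = 140525719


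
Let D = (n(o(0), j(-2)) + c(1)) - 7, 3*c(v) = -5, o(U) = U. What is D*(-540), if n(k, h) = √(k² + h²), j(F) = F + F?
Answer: 2520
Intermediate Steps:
j(F) = 2*F
c(v) = -5/3 (c(v) = (⅓)*(-5) = -5/3)
n(k, h) = √(h² + k²)
D = -14/3 (D = (√((2*(-2))² + 0²) - 5/3) - 7 = (√((-4)² + 0) - 5/3) - 7 = (√(16 + 0) - 5/3) - 7 = (√16 - 5/3) - 7 = (4 - 5/3) - 7 = 7/3 - 7 = -14/3 ≈ -4.6667)
D*(-540) = -14/3*(-540) = 2520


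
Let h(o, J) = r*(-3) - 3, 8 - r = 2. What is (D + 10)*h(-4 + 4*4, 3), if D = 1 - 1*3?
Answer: -168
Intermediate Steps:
r = 6 (r = 8 - 1*2 = 8 - 2 = 6)
h(o, J) = -21 (h(o, J) = 6*(-3) - 3 = -18 - 3 = -21)
D = -2 (D = 1 - 3 = -2)
(D + 10)*h(-4 + 4*4, 3) = (-2 + 10)*(-21) = 8*(-21) = -168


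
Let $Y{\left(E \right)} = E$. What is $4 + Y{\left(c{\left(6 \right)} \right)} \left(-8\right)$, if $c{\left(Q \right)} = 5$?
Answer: $-36$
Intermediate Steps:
$4 + Y{\left(c{\left(6 \right)} \right)} \left(-8\right) = 4 + 5 \left(-8\right) = 4 - 40 = -36$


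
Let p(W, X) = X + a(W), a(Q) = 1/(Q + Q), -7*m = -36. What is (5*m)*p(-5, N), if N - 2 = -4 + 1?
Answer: -198/7 ≈ -28.286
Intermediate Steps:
m = 36/7 (m = -1/7*(-36) = 36/7 ≈ 5.1429)
a(Q) = 1/(2*Q)
N = -1 (N = 2 + (-4 + 1) = 2 - 3 = -1)
p(W, X) = X + 1/(2*W)
(5*m)*p(-5, N) = (5*(36/7))*(-1 + (1/2)/(-5)) = 180*(-1 + (1/2)*(-1/5))/7 = 180*(-1 - 1/10)/7 = (180/7)*(-11/10) = -198/7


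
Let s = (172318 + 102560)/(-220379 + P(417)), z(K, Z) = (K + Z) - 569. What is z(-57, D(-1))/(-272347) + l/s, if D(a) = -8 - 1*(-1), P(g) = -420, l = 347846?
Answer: -10458676073238632/37431099333 ≈ -2.7941e+5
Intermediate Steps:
D(a) = -7 (D(a) = -8 + 1 = -7)
z(K, Z) = -569 + K + Z
s = -274878/220799 (s = (172318 + 102560)/(-220379 - 420) = 274878/(-220799) = 274878*(-1/220799) = -274878/220799 ≈ -1.2449)
z(-57, D(-1))/(-272347) + l/s = (-569 - 57 - 7)/(-272347) + 347846/(-274878/220799) = -633*(-1/272347) + 347846*(-220799/274878) = 633/272347 - 38402024477/137439 = -10458676073238632/37431099333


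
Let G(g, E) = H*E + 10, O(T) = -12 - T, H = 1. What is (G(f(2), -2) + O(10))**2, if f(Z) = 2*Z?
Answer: 196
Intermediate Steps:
G(g, E) = 10 + E (G(g, E) = 1*E + 10 = E + 10 = 10 + E)
(G(f(2), -2) + O(10))**2 = ((10 - 2) + (-12 - 1*10))**2 = (8 + (-12 - 10))**2 = (8 - 22)**2 = (-14)**2 = 196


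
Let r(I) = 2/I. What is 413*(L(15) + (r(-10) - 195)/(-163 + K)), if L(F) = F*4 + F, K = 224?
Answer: 148267/5 ≈ 29653.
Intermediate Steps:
L(F) = 5*F (L(F) = 4*F + F = 5*F)
413*(L(15) + (r(-10) - 195)/(-163 + K)) = 413*(5*15 + (2/(-10) - 195)/(-163 + 224)) = 413*(75 + (2*(-⅒) - 195)/61) = 413*(75 + (-⅕ - 195)*(1/61)) = 413*(75 - 976/5*1/61) = 413*(75 - 16/5) = 413*(359/5) = 148267/5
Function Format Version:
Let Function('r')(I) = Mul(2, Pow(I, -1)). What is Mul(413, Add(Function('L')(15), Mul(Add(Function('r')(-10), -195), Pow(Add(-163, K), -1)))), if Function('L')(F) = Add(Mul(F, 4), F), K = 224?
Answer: Rational(148267, 5) ≈ 29653.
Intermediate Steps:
Function('L')(F) = Mul(5, F) (Function('L')(F) = Add(Mul(4, F), F) = Mul(5, F))
Mul(413, Add(Function('L')(15), Mul(Add(Function('r')(-10), -195), Pow(Add(-163, K), -1)))) = Mul(413, Add(Mul(5, 15), Mul(Add(Mul(2, Pow(-10, -1)), -195), Pow(Add(-163, 224), -1)))) = Mul(413, Add(75, Mul(Add(Mul(2, Rational(-1, 10)), -195), Pow(61, -1)))) = Mul(413, Add(75, Mul(Add(Rational(-1, 5), -195), Rational(1, 61)))) = Mul(413, Add(75, Mul(Rational(-976, 5), Rational(1, 61)))) = Mul(413, Add(75, Rational(-16, 5))) = Mul(413, Rational(359, 5)) = Rational(148267, 5)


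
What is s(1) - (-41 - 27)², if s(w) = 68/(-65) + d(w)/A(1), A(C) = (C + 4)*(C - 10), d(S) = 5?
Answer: -2705717/585 ≈ -4625.2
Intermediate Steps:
A(C) = (-10 + C)*(4 + C) (A(C) = (4 + C)*(-10 + C) = (-10 + C)*(4 + C))
s(w) = -677/585 (s(w) = 68/(-65) + 5/(-40 + 1² - 6*1) = 68*(-1/65) + 5/(-40 + 1 - 6) = -68/65 + 5/(-45) = -68/65 + 5*(-1/45) = -68/65 - ⅑ = -677/585)
s(1) - (-41 - 27)² = -677/585 - (-41 - 27)² = -677/585 - 1*(-68)² = -677/585 - 1*4624 = -677/585 - 4624 = -2705717/585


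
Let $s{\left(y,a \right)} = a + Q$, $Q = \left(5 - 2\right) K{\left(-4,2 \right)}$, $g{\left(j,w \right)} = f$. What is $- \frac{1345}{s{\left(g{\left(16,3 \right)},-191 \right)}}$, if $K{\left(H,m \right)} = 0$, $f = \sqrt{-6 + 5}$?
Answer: $\frac{1345}{191} \approx 7.0419$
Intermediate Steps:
$f = i$ ($f = \sqrt{-1} = i \approx 1.0 i$)
$g{\left(j,w \right)} = i$
$Q = 0$ ($Q = \left(5 - 2\right) 0 = 3 \cdot 0 = 0$)
$s{\left(y,a \right)} = a$ ($s{\left(y,a \right)} = a + 0 = a$)
$- \frac{1345}{s{\left(g{\left(16,3 \right)},-191 \right)}} = - \frac{1345}{-191} = \left(-1345\right) \left(- \frac{1}{191}\right) = \frac{1345}{191}$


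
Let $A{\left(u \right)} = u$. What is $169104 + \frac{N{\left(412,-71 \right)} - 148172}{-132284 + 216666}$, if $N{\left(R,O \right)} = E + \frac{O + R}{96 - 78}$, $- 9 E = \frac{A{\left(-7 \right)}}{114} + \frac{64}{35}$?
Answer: $\frac{128101613497301}{757539405} \approx 1.691 \cdot 10^{5}$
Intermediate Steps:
$E = - \frac{7051}{35910}$ ($E = - \frac{- \frac{7}{114} + \frac{64}{35}}{9} = \left(- \frac{1}{9}\right) \frac{7051}{3990} = - \frac{7051}{35910} \approx -0.19635$)
$N{\left(R,O \right)} = - \frac{7051}{35910} + \frac{O}{18} + \frac{R}{18}$ ($N{\left(R,O \right)} = - \frac{7051}{35910} + \frac{O + R}{96 - 78} = - \frac{7051}{35910} + \frac{O + R}{18} = - \frac{7051}{35910} + \left(O + R\right) \frac{1}{18} = - \frac{7051}{35910} + \left(\frac{O}{18} + \frac{R}{18}\right) = - \frac{7051}{35910} + \frac{O}{18} + \frac{R}{18}$)
$169104 + \frac{N{\left(412,-71 \right)} - 148172}{-132284 + 216666} = 169104 + \frac{\left(- \frac{7051}{35910} + \frac{1}{18} \left(-71\right) + \frac{1}{18} \cdot 412\right) - 148172}{-132284 + 216666} = 169104 + \frac{\left(- \frac{7051}{35910} - \frac{71}{18} + \frac{206}{9}\right) - 148172}{84382} = 169104 + \left(\frac{336622}{17955} - 148172\right) \frac{1}{84382} = 169104 - \frac{1330045819}{757539405} = \frac{128101613497301}{757539405}$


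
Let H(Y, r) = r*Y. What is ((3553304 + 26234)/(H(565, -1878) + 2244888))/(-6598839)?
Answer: -1789769/3905912193651 ≈ -4.5822e-7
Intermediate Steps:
H(Y, r) = Y*r
((3553304 + 26234)/(H(565, -1878) + 2244888))/(-6598839) = ((3553304 + 26234)/(565*(-1878) + 2244888))/(-6598839) = (3579538/(-1061070 + 2244888))*(-1/6598839) = (3579538/1183818)*(-1/6598839) = (3579538*(1/1183818))*(-1/6598839) = (1789769/591909)*(-1/6598839) = -1789769/3905912193651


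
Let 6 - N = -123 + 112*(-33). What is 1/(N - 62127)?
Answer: -1/58302 ≈ -1.7152e-5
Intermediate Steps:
N = 3825 (N = 6 - (-123 + 112*(-33)) = 6 - (-123 - 3696) = 6 - 1*(-3819) = 6 + 3819 = 3825)
1/(N - 62127) = 1/(3825 - 62127) = 1/(-58302) = -1/58302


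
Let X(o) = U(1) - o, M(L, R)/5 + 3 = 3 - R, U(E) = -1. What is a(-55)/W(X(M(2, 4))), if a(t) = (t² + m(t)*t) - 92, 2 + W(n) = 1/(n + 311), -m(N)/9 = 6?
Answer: -1947990/659 ≈ -2956.0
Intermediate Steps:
M(L, R) = -5*R (M(L, R) = -15 + 5*(3 - R) = -15 + (15 - 5*R) = -5*R)
m(N) = -54 (m(N) = -9*6 = -54)
X(o) = -1 - o
W(n) = -2 + 1/(311 + n) (W(n) = -2 + 1/(n + 311) = -2 + 1/(311 + n))
a(t) = -92 + t² - 54*t (a(t) = (t² - 54*t) - 92 = -92 + t² - 54*t)
a(-55)/W(X(M(2, 4))) = (-92 + (-55)² - 54*(-55))/(((-621 - 2*(-1 - (-5)*4))/(311 + (-1 - (-5)*4)))) = (-92 + 3025 + 2970)/(((-621 - 2*(-1 - 1*(-20)))/(311 + (-1 - 1*(-20))))) = 5903/(((-621 - 2*(-1 + 20))/(311 + (-1 + 20)))) = 5903/(((-621 - 2*19)/(311 + 19))) = 5903/(((-621 - 38)/330)) = 5903/(((1/330)*(-659))) = 5903/(-659/330) = 5903*(-330/659) = -1947990/659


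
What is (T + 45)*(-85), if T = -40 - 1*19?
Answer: 1190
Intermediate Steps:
T = -59 (T = -40 - 19 = -59)
(T + 45)*(-85) = (-59 + 45)*(-85) = -14*(-85) = 1190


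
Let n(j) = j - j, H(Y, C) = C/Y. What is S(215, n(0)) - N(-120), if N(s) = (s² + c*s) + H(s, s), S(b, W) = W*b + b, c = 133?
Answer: 1774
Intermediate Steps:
n(j) = 0
S(b, W) = b + W*b
N(s) = 1 + s² + 133*s (N(s) = (s² + 133*s) + s/s = (s² + 133*s) + 1 = 1 + s² + 133*s)
S(215, n(0)) - N(-120) = 215*(1 + 0) - (1 + (-120)² + 133*(-120)) = 215*1 - (1 + 14400 - 15960) = 215 - 1*(-1559) = 215 + 1559 = 1774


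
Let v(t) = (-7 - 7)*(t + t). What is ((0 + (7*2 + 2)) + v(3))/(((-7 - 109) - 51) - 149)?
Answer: 17/79 ≈ 0.21519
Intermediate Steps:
v(t) = -28*t
((0 + (7*2 + 2)) + v(3))/(((-7 - 109) - 51) - 149) = ((0 + (7*2 + 2)) - 28*3)/(((-7 - 109) - 51) - 149) = ((0 + (14 + 2)) - 84)/((-116 - 51) - 149) = ((0 + 16) - 84)/(-167 - 149) = (16 - 84)/(-316) = -68*(-1/316) = 17/79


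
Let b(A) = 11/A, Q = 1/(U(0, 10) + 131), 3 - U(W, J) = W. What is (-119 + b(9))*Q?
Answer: -530/603 ≈ -0.87894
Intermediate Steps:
U(W, J) = 3 - W
Q = 1/134 (Q = 1/((3 - 1*0) + 131) = 1/((3 + 0) + 131) = 1/(3 + 131) = 1/134 ≈ 0.0074627)
(-119 + b(9))*Q = (-119 + 11/9)*(1/134) = -1060/9*1/134 = -530/603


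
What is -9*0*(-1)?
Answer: 0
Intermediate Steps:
-9*0*(-1) = 0*(-1) = 0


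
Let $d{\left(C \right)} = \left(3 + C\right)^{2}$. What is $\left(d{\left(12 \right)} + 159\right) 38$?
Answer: $14592$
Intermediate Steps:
$\left(d{\left(12 \right)} + 159\right) 38 = \left(\left(3 + 12\right)^{2} + 159\right) 38 = \left(15^{2} + 159\right) 38 = \left(225 + 159\right) 38 = 384 \cdot 38 = 14592$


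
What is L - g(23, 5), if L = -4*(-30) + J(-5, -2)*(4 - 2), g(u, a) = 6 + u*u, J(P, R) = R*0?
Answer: -415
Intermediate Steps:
J(P, R) = 0
g(u, a) = 6 + u**2
L = 120 (L = -4*(-30) + 0*(4 - 2) = 120 + 0*2 = 120 + 0 = 120)
L - g(23, 5) = 120 - (6 + 23**2) = 120 - (6 + 529) = 120 - 1*535 = 120 - 535 = -415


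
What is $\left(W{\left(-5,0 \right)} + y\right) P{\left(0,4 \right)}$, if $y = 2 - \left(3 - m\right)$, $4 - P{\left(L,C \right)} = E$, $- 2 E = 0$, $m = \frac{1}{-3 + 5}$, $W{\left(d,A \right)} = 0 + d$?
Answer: $-22$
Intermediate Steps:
$W{\left(d,A \right)} = d$
$m = \frac{1}{2} \approx 0.5$
$E = 0$ ($E = \left(- \frac{1}{2}\right) 0 = 0$)
$P{\left(L,C \right)} = 4$ ($P{\left(L,C \right)} = 4 - 0 = 4 + 0 = 4$)
$y = - \frac{1}{2}$ ($y = 2 - \left(3 - \frac{1}{2}\right) = 2 - \frac{5}{2} = - \frac{1}{2} \approx -0.5$)
$\left(W{\left(-5,0 \right)} + y\right) P{\left(0,4 \right)} = \left(-5 - \frac{1}{2}\right) 4 = \left(- \frac{11}{2}\right) 4 = -22$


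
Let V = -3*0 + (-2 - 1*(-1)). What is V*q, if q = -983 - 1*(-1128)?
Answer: -145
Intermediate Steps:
V = -1 (V = 0 + (-2 + 1) = 0 - 1 = -1)
q = 145 (q = -983 + 1128 = 145)
V*q = -1*145 = -145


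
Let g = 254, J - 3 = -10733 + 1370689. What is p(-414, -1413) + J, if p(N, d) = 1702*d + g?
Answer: -1044713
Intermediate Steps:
J = 1359959 (J = 3 + (-10733 + 1370689) = 3 + 1359956 = 1359959)
p(N, d) = 254 + 1702*d (p(N, d) = 1702*d + 254 = 254 + 1702*d)
p(-414, -1413) + J = (254 + 1702*(-1413)) + 1359959 = (254 - 2404926) + 1359959 = -2404672 + 1359959 = -1044713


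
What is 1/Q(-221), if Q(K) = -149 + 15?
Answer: -1/134 ≈ -0.0074627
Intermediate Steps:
Q(K) = -134
1/Q(-221) = 1/(-134) = -1/134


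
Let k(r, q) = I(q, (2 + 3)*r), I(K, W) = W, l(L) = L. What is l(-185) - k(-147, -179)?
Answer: 550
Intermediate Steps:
k(r, q) = 5*r (k(r, q) = (2 + 3)*r = 5*r)
l(-185) - k(-147, -179) = -185 - 5*(-147) = -185 - 1*(-735) = -185 + 735 = 550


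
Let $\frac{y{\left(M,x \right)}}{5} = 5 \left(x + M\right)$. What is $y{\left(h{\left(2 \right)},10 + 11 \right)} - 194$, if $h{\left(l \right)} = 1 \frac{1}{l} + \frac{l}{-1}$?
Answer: $\frac{587}{2} \approx 293.5$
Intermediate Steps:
$h{\left(l \right)} = \frac{1}{l} - l$ ($h{\left(l \right)} = \frac{1}{l} + l \left(-1\right) = \frac{1}{l} - l$)
$y{\left(M,x \right)} = 25 M + 25 x$ ($y{\left(M,x \right)} = 5 \cdot 5 \left(x + M\right) = 5 \cdot 5 \left(M + x\right) = 5 \left(5 M + 5 x\right) = 25 M + 25 x$)
$y{\left(h{\left(2 \right)},10 + 11 \right)} - 194 = \left(25 \left(\frac{1}{2} - 2\right) + 25 \left(10 + 11\right)\right) - 194 = \left(25 \left(\frac{1}{2} - 2\right) + 25 \cdot 21\right) - 194 = \left(25 \left(- \frac{3}{2}\right) + 525\right) - 194 = \left(- \frac{75}{2} + 525\right) - 194 = \frac{975}{2} - 194 = \frac{587}{2}$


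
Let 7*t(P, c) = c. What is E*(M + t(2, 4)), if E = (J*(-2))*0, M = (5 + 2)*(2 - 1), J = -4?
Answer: 0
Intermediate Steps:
t(P, c) = c/7
M = 7 (M = 7*1 = 7)
E = 0 (E = -4*(-2)*0 = 8*0 = 0)
E*(M + t(2, 4)) = 0*(7 + (1/7)*4) = 0*(7 + 4/7) = 0*(53/7) = 0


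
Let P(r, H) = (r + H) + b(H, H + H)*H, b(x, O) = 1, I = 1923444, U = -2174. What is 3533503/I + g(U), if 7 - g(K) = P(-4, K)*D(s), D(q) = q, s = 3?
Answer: 25129482475/1923444 ≈ 13065.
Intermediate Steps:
P(r, H) = r + 2*H (P(r, H) = (r + H) + 1*H = (H + r) + H = r + 2*H)
g(K) = 19 - 6*K (g(K) = 7 - (-4 + 2*K)*3 = 7 - (-12 + 6*K) = 7 + (12 - 6*K) = 19 - 6*K)
3533503/I + g(U) = 3533503/1923444 + (19 - 6*(-2174)) = 3533503*(1/1923444) + (19 + 13044) = 3533503/1923444 + 13063 = 25129482475/1923444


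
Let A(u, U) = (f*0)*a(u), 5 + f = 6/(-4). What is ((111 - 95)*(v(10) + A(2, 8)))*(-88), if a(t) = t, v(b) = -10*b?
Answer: 140800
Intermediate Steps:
f = -13/2 (f = -5 + 6/(-4) = -5 + 6*(-1/4) = -5 - 3/2 = -13/2 ≈ -6.5000)
A(u, U) = 0 (A(u, U) = (-13/2*0)*u = 0*u = 0)
((111 - 95)*(v(10) + A(2, 8)))*(-88) = ((111 - 95)*(-10*10 + 0))*(-88) = (16*(-100 + 0))*(-88) = (16*(-100))*(-88) = -1600*(-88) = 140800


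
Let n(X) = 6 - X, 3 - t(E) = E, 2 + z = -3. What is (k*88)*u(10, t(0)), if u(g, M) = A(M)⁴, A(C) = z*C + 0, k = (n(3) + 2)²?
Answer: 111375000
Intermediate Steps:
z = -5 (z = -2 - 3 = -5)
t(E) = 3 - E
k = 25 (k = ((6 - 1*3) + 2)² = ((6 - 3) + 2)² = (3 + 2)² = 5² = 25)
A(C) = -5*C (A(C) = -5*C + 0 = -5*C)
u(g, M) = 625*M⁴ (u(g, M) = (-5*M)⁴ = 625*M⁴)
(k*88)*u(10, t(0)) = (25*88)*(625*(3 - 1*0)⁴) = 2200*(625*(3 + 0)⁴) = 2200*(625*3⁴) = 2200*(625*81) = 2200*50625 = 111375000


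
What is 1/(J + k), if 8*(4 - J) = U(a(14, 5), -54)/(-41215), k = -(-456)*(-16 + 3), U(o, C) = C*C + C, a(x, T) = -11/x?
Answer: -164860/976629209 ≈ -0.00016881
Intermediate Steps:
U(o, C) = C + C² (U(o, C) = C² + C = C + C²)
k = -5928 (k = -(-456)*(-13) = -24*247 = -5928)
J = 660871/164860 (J = 4 - (-54*(1 - 54))/(8*(-41215)) = 4 - (-54*(-53))*(-1)/(8*41215) = 4 - 1431*(-1)/(4*41215) = 4 - ⅛*(-2862/41215) = 4 + 1431/164860 = 660871/164860 ≈ 4.0087)
1/(J + k) = 1/(660871/164860 - 5928) = 1/(-976629209/164860) = -164860/976629209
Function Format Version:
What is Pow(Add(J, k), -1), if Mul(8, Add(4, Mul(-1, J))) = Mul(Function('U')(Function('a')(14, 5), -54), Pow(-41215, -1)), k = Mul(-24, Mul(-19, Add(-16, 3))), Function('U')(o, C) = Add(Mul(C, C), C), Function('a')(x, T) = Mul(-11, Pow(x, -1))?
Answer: Rational(-164860, 976629209) ≈ -0.00016881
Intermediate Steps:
Function('U')(o, C) = Add(C, Pow(C, 2)) (Function('U')(o, C) = Add(Pow(C, 2), C) = Add(C, Pow(C, 2)))
k = -5928 (k = Mul(-24, Mul(-19, -13)) = Mul(-24, 247) = -5928)
J = Rational(660871, 164860) (J = Add(4, Mul(Rational(-1, 8), Mul(Mul(-54, Add(1, -54)), Pow(-41215, -1)))) = Add(4, Mul(Rational(-1, 8), Mul(Mul(-54, -53), Rational(-1, 41215)))) = Add(4, Mul(Rational(-1, 8), Mul(2862, Rational(-1, 41215)))) = Add(4, Mul(Rational(-1, 8), Rational(-2862, 41215))) = Add(4, Rational(1431, 164860)) = Rational(660871, 164860) ≈ 4.0087)
Pow(Add(J, k), -1) = Pow(Add(Rational(660871, 164860), -5928), -1) = Pow(Rational(-976629209, 164860), -1) = Rational(-164860, 976629209)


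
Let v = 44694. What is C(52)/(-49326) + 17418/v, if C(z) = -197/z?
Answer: 190962131/489905832 ≈ 0.38979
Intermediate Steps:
C(52)/(-49326) + 17418/v = -197/52/(-49326) + 17418/44694 = -197*1/52*(-1/49326) + 17418*(1/44694) = -197/52*(-1/49326) + 2903/7449 = 197/2564952 + 2903/7449 = 190962131/489905832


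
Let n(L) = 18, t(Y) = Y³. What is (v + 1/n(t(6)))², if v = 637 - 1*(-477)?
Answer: 402122809/324 ≈ 1.2411e+6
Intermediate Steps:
v = 1114 (v = 637 + 477 = 1114)
(v + 1/n(t(6)))² = (1114 + 1/18)² = (20053/18)² = 402122809/324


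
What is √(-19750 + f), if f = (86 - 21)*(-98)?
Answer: 2*I*√6530 ≈ 161.62*I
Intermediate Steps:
f = -6370 (f = 65*(-98) = -6370)
√(-19750 + f) = √(-19750 - 6370) = √(-26120) = 2*I*√6530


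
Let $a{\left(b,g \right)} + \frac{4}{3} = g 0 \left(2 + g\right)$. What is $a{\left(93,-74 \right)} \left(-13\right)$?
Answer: $\frac{52}{3} \approx 17.333$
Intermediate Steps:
$a{\left(b,g \right)} = - \frac{4}{3}$ ($a{\left(b,g \right)} = - \frac{4}{3} + g 0 \left(2 + g\right) = - \frac{4}{3} + g 0 = - \frac{4}{3} + 0 = - \frac{4}{3}$)
$a{\left(93,-74 \right)} \left(-13\right) = \left(- \frac{4}{3}\right) \left(-13\right) = \frac{52}{3}$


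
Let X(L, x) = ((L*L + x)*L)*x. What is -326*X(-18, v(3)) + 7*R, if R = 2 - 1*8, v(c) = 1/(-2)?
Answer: -949191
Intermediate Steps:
v(c) = -1/2 (v(c) = 1*(-1/2) = -1/2)
R = -6 (R = 2 - 8 = -6)
X(L, x) = L*x*(x + L**2) (X(L, x) = ((L**2 + x)*L)*x = ((x + L**2)*L)*x = (L*(x + L**2))*x = L*x*(x + L**2))
-326*X(-18, v(3)) + 7*R = -(-5868)*(-1)*(-1/2 + (-18)**2)/2 + 7*(-6) = -(-5868)*(-1)*(-1/2 + 324)/2 - 42 = -(-5868)*(-1)*647/(2*2) - 42 = -326*5823/2 - 42 = -949149 - 42 = -949191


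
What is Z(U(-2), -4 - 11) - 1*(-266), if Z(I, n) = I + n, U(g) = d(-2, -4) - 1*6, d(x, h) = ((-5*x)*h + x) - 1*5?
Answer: 198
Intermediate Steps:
d(x, h) = -5 + x - 5*h*x (d(x, h) = (-5*h*x + x) - 5 = (x - 5*h*x) - 5 = -5 + x - 5*h*x)
U(g) = -53 (U(g) = (-5 - 2 - 5*(-4)*(-2)) - 1*6 = (-5 - 2 - 40) - 6 = -47 - 6 = -53)
Z(U(-2), -4 - 11) - 1*(-266) = (-53 + (-4 - 11)) - 1*(-266) = (-53 - 15) + 266 = -68 + 266 = 198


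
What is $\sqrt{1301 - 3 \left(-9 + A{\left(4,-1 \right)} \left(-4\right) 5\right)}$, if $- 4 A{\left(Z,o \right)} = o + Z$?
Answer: $\sqrt{1283} \approx 35.819$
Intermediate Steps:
$A{\left(Z,o \right)} = - \frac{Z}{4} - \frac{o}{4}$ ($A{\left(Z,o \right)} = - \frac{o + Z}{4} = - \frac{Z + o}{4} = - \frac{Z}{4} - \frac{o}{4}$)
$\sqrt{1301 - 3 \left(-9 + A{\left(4,-1 \right)} \left(-4\right) 5\right)} = \sqrt{1301 - 3 \left(-9 + \left(\left(- \frac{1}{4}\right) 4 - - \frac{1}{4}\right) \left(-4\right) 5\right)} = \sqrt{1301 - 3 \left(-9 + \left(-1 + \frac{1}{4}\right) \left(-4\right) 5\right)} = \sqrt{1301 - 3 \left(-9 + \left(- \frac{3}{4}\right) \left(-4\right) 5\right)} = \sqrt{1301 - 3 \left(-9 + 3 \cdot 5\right)} = \sqrt{1301 - 3 \left(-9 + 15\right)} = \sqrt{1301 - 18} = \sqrt{1283}$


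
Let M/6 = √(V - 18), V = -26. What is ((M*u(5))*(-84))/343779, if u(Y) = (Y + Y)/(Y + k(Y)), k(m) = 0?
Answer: -672*I*√11/114593 ≈ -0.019449*I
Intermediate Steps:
u(Y) = 2 (u(Y) = (Y + Y)/(Y + 0) = (2*Y)/Y = 2)
M = 12*I*√11 (M = 6*√(-26 - 18) = 6*√(-44) = 6*(2*I*√11) = 12*I*√11 ≈ 39.799*I)
((M*u(5))*(-84))/343779 = (((12*I*√11)*2)*(-84))/343779 = ((24*I*√11)*(-84))*(1/343779) = -2016*I*√11*(1/343779) = -672*I*√11/114593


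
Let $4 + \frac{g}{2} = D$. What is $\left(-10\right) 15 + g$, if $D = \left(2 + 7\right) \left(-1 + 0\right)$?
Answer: $-176$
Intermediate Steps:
$D = -9$ ($D = 9 \left(-1\right) = -9$)
$g = -26$ ($g = -8 + 2 \left(-9\right) = -8 - 18 = -26$)
$\left(-10\right) 15 + g = \left(-10\right) 15 - 26 = -150 - 26 = -176$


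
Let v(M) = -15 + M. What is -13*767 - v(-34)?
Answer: -9922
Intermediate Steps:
-13*767 - v(-34) = -13*767 - (-15 - 34) = -9971 - 1*(-49) = -9971 + 49 = -9922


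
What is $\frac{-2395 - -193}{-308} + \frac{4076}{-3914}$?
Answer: $\frac{1840805}{301378} \approx 6.108$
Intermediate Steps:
$\frac{-2395 - -193}{-308} + \frac{4076}{-3914} = \left(-2395 + 193\right) \left(- \frac{1}{308}\right) + 4076 \left(- \frac{1}{3914}\right) = \left(-2202\right) \left(- \frac{1}{308}\right) - \frac{2038}{1957} = \frac{1101}{154} - \frac{2038}{1957} = \frac{1840805}{301378}$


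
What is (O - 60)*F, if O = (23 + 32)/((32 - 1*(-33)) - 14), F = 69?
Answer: -69115/17 ≈ -4065.6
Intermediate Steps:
O = 55/51 (O = 55/((32 + 33) - 14) = 55/(65 - 14) = 55/51 ≈ 1.0784)
(O - 60)*F = (55/51 - 60)*69 = -3005/51*69 = -69115/17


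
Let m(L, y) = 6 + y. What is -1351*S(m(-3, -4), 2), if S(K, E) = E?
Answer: -2702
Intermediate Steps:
-1351*S(m(-3, -4), 2) = -1351*2 = -2702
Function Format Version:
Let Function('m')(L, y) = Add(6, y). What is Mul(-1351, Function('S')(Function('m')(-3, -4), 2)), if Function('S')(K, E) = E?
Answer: -2702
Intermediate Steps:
Mul(-1351, Function('S')(Function('m')(-3, -4), 2)) = Mul(-1351, 2) = -2702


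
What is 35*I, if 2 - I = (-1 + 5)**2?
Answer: -490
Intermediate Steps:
I = -14 (I = 2 - (-1 + 5)**2 = 2 - 1*4**2 = 2 - 1*16 = 2 - 16 = -14)
35*I = 35*(-14) = -490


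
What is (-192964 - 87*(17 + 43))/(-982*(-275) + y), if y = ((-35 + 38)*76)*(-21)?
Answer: -99092/132631 ≈ -0.74713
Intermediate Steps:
y = -4788 (y = (3*76)*(-21) = 228*(-21) = -4788)
(-192964 - 87*(17 + 43))/(-982*(-275) + y) = (-192964 - 87*(17 + 43))/(-982*(-275) - 4788) = (-192964 - 87*60)/(270050 - 4788) = (-192964 - 5220)/265262 = -198184*1/265262 = -99092/132631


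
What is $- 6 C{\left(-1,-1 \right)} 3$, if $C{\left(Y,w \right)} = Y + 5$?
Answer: $-72$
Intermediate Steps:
$C{\left(Y,w \right)} = 5 + Y$
$- 6 C{\left(-1,-1 \right)} 3 = - 6 \left(5 - 1\right) 3 = \left(-6\right) 4 \cdot 3 = \left(-24\right) 3 = -72$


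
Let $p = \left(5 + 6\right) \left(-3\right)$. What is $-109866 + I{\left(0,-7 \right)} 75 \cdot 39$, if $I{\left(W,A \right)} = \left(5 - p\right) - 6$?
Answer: $-16266$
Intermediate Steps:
$p = -33$ ($p = 11 \left(-3\right) = -33$)
$I{\left(W,A \right)} = 32$ ($I{\left(W,A \right)} = \left(5 - -33\right) - 6 = \left(5 + 33\right) - 6 = 38 - 6 = 32$)
$-109866 + I{\left(0,-7 \right)} 75 \cdot 39 = -109866 + 32 \cdot 75 \cdot 39 = -109866 + 2400 \cdot 39 = -109866 + 93600 = -16266$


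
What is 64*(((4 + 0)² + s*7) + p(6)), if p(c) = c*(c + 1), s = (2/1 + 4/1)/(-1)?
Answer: 1024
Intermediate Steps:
s = -6 (s = (2*1 + 4*1)*(-1) = (2 + 4)*(-1) = 6*(-1) = -6)
p(c) = c*(1 + c)
64*(((4 + 0)² + s*7) + p(6)) = 64*(((4 + 0)² - 6*7) + 6*(1 + 6)) = 64*((4² - 42) + 6*7) = 64*((16 - 42) + 42) = 64*(-26 + 42) = 64*16 = 1024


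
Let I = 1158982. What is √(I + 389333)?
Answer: 9*√19115 ≈ 1244.3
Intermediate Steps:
√(I + 389333) = √(1158982 + 389333) = √1548315 = 9*√19115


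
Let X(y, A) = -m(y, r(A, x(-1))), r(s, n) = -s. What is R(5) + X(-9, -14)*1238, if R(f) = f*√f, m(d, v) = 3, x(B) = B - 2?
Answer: -3714 + 5*√5 ≈ -3702.8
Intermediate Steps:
x(B) = -2 + B
R(f) = f^(3/2)
X(y, A) = -3 (X(y, A) = -1*3 = -3)
R(5) + X(-9, -14)*1238 = 5^(3/2) - 3*1238 = 5*√5 - 3714 = -3714 + 5*√5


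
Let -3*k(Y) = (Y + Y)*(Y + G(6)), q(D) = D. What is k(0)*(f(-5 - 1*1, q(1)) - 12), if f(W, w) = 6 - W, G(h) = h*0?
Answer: 0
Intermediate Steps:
G(h) = 0
k(Y) = -2*Y²/3 (k(Y) = -(Y + Y)*(Y + 0)/3 = -2*Y*Y/3 = -2*Y²/3)
k(0)*(f(-5 - 1*1, q(1)) - 12) = (-⅔*0²)*((6 - (-5 - 1*1)) - 12) = (-⅔*0)*((6 - (-5 - 1)) - 12) = 0*((6 - 1*(-6)) - 12) = 0*((6 + 6) - 12) = 0*(12 - 12) = 0*0 = 0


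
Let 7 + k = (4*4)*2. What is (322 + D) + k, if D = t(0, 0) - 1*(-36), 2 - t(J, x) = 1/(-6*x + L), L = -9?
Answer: 3466/9 ≈ 385.11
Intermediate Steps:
k = 25 (k = -7 + (4*4)*2 = -7 + 16*2 = -7 + 32 = 25)
t(J, x) = 2 - 1/(-9 - 6*x) (t(J, x) = 2 - 1/(-6*x - 9) = 2 - 1/(-9 - 6*x))
D = 343/9 (D = (19 + 12*0)/(3*(3 + 2*0)) - 1*(-36) = (19 + 0)/(3*(3 + 0)) + 36 = (⅓)*19/3 + 36 = (⅓)*(⅓)*19 + 36 = 19/9 + 36 = 343/9 ≈ 38.111)
(322 + D) + k = (322 + 343/9) + 25 = 3241/9 + 25 = 3466/9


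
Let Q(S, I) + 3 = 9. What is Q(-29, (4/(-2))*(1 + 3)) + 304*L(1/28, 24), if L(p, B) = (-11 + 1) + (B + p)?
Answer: 29910/7 ≈ 4272.9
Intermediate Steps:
Q(S, I) = 6 (Q(S, I) = -3 + 9 = 6)
L(p, B) = -10 + B + p (L(p, B) = -10 + (B + p) = -10 + B + p)
Q(-29, (4/(-2))*(1 + 3)) + 304*L(1/28, 24) = 6 + 304*(-10 + 24 + 1/28) = 6 + 304*(393/28) = 6 + 29868/7 = 29910/7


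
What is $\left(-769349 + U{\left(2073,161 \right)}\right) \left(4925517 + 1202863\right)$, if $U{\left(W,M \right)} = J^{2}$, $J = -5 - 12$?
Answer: $-4713091922800$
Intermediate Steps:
$J = -17$ ($J = -5 - 12 = -17$)
$U{\left(W,M \right)} = 289$ ($U{\left(W,M \right)} = \left(-17\right)^{2} = 289$)
$\left(-769349 + U{\left(2073,161 \right)}\right) \left(4925517 + 1202863\right) = \left(-769349 + 289\right) \left(4925517 + 1202863\right) = \left(-769060\right) 6128380 = -4713091922800$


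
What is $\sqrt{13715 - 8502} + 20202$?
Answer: $20202 + \sqrt{5213} \approx 20274.0$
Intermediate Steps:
$\sqrt{13715 - 8502} + 20202 = \sqrt{5213} + 20202 = 20202 + \sqrt{5213}$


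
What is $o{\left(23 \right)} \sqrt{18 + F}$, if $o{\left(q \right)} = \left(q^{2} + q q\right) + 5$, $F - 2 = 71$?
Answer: $1063 \sqrt{91} \approx 10140.0$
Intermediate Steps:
$F = 73$ ($F = 2 + 71 = 73$)
$o{\left(q \right)} = 5 + 2 q^{2}$ ($o{\left(q \right)} = \left(q^{2} + q^{2}\right) + 5 = 2 q^{2} + 5 = 5 + 2 q^{2}$)
$o{\left(23 \right)} \sqrt{18 + F} = \left(5 + 2 \cdot 23^{2}\right) \sqrt{18 + 73} = \left(5 + 2 \cdot 529\right) \sqrt{91} = \left(5 + 1058\right) \sqrt{91} = 1063 \sqrt{91}$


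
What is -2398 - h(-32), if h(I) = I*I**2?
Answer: 30370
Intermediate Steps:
h(I) = I**3
-2398 - h(-32) = -2398 - 1*(-32)**3 = -2398 - 1*(-32768) = -2398 + 32768 = 30370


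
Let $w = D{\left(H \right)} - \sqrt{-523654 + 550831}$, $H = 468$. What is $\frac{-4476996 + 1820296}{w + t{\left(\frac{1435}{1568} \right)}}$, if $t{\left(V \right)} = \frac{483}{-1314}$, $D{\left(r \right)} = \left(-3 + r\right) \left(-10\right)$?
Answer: $\frac{2370161934990600}{4143588988933} - \frac{509671954800 \sqrt{27177}}{4143588988933} \approx 551.73$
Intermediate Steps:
$D{\left(r \right)} = 30 - 10 r$
$w = -4650 - \sqrt{27177}$ ($w = \left(30 - 4680\right) - \sqrt{-523654 + 550831} = \left(30 - 4680\right) - \sqrt{27177} = -4650 - \sqrt{27177} \approx -4814.9$)
$t{\left(V \right)} = - \frac{161}{438}$ ($t{\left(V \right)} = 483 \left(- \frac{1}{1314}\right) = - \frac{161}{438}$)
$\frac{-4476996 + 1820296}{w + t{\left(\frac{1435}{1568} \right)}} = \frac{-4476996 + 1820296}{\left(-4650 - \sqrt{27177}\right) - \frac{161}{438}} = - \frac{2656700}{- \frac{2036861}{438} - \sqrt{27177}}$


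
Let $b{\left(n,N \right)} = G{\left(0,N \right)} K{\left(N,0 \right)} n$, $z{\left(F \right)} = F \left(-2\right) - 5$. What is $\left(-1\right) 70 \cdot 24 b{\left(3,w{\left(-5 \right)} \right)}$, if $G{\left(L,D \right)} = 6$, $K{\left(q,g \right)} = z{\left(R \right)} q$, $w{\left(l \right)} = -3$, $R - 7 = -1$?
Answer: $-1542240$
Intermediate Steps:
$R = 6$ ($R = 7 - 1 = 6$)
$z{\left(F \right)} = -5 - 2 F$ ($z{\left(F \right)} = - 2 F - 5 = -5 - 2 F$)
$K{\left(q,g \right)} = - 17 q$ ($K{\left(q,g \right)} = \left(-5 - 12\right) q = - 17 q$)
$b{\left(n,N \right)} = - 102 N n$ ($b{\left(n,N \right)} = 6 \left(- 17 N\right) n = - 102 N n$)
$\left(-1\right) 70 \cdot 24 b{\left(3,w{\left(-5 \right)} \right)} = \left(-1\right) 70 \cdot 24 \left(\left(-102\right) \left(-3\right) 3\right) = \left(-70\right) 24 \cdot 918 = \left(-1680\right) 918 = -1542240$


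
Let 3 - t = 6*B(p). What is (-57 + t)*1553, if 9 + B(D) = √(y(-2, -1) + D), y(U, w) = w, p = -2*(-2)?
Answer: -9318*√3 ≈ -16139.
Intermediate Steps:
p = 4
B(D) = -9 + √(-1 + D)
t = 57 - 6*√3 (t = 3 - 6*(-9 + √(-1 + 4)) = 3 - 6*(-9 + √3) = 3 - (-54 + 6*√3) = 3 + (54 - 6*√3) = 57 - 6*√3 ≈ 46.608)
(-57 + t)*1553 = (-57 + (57 - 6*√3))*1553 = -6*√3*1553 = -9318*√3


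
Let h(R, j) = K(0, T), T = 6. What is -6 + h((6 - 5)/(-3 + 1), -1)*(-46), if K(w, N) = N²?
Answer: -1662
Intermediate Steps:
h(R, j) = 36 (h(R, j) = 6² = 36)
-6 + h((6 - 5)/(-3 + 1), -1)*(-46) = -6 + 36*(-46) = -6 - 1656 = -1662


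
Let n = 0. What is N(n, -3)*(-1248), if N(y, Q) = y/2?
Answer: 0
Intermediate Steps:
N(y, Q) = y/2 (N(y, Q) = y*(½) = y/2)
N(n, -3)*(-1248) = ((½)*0)*(-1248) = 0*(-1248) = 0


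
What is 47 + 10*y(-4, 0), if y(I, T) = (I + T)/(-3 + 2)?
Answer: 87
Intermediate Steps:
y(I, T) = -I - T (y(I, T) = (I + T)/(-1) = (I + T)*(-1) = -I - T)
47 + 10*y(-4, 0) = 47 + 10*(-1*(-4) - 1*0) = 47 + 10*(4 + 0) = 47 + 10*4 = 47 + 40 = 87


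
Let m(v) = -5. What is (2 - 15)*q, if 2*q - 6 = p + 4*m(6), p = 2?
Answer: 78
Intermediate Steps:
q = -6 (q = 3 + (2 + 4*(-5))/2 = 3 + (2 - 20)/2 = 3 + (1/2)*(-18) = 3 - 9 = -6)
(2 - 15)*q = (2 - 15)*(-6) = -13*(-6) = 78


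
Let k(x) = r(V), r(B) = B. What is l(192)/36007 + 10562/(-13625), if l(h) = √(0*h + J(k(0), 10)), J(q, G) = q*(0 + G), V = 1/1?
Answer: -10562/13625 + √10/36007 ≈ -0.77510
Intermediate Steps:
V = 1 (V = 1*1 = 1)
k(x) = 1
J(q, G) = G*q (J(q, G) = q*G = G*q)
l(h) = √10 (l(h) = √(0*h + 10*1) = √(0 + 10) = √10)
l(192)/36007 + 10562/(-13625) = √10/36007 + 10562/(-13625) = √10*(1/36007) + 10562*(-1/13625) = √10/36007 - 10562/13625 = -10562/13625 + √10/36007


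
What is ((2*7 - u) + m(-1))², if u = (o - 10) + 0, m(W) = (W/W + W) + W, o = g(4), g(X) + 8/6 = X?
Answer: 3721/9 ≈ 413.44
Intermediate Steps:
g(X) = -4/3 + X
o = 8/3 (o = -4/3 + 4 = 8/3 ≈ 2.6667)
m(W) = 1 + 2*W (m(W) = (1 + W) + W = 1 + 2*W)
u = -22/3 (u = (8/3 - 10) + 0 = -22/3 + 0 = -22/3 ≈ -7.3333)
((2*7 - u) + m(-1))² = ((2*7 - 1*(-22/3)) + (1 + 2*(-1)))² = ((14 + 22/3) + (1 - 2))² = (64/3 - 1)² = (61/3)² = 3721/9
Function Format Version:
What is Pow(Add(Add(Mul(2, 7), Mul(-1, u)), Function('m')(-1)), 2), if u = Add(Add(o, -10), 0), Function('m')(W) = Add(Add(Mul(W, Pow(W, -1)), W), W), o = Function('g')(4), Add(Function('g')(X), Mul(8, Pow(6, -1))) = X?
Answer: Rational(3721, 9) ≈ 413.44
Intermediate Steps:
Function('g')(X) = Add(Rational(-4, 3), X)
o = Rational(8, 3) (o = Add(Rational(-4, 3), 4) = Rational(8, 3) ≈ 2.6667)
Function('m')(W) = Add(1, Mul(2, W)) (Function('m')(W) = Add(Add(1, W), W) = Add(1, Mul(2, W)))
u = Rational(-22, 3) (u = Add(Add(Rational(8, 3), -10), 0) = Add(Rational(-22, 3), 0) = Rational(-22, 3) ≈ -7.3333)
Pow(Add(Add(Mul(2, 7), Mul(-1, u)), Function('m')(-1)), 2) = Pow(Add(Add(Mul(2, 7), Mul(-1, Rational(-22, 3))), Add(1, Mul(2, -1))), 2) = Pow(Add(Add(14, Rational(22, 3)), Add(1, -2)), 2) = Pow(Add(Rational(64, 3), -1), 2) = Pow(Rational(61, 3), 2) = Rational(3721, 9)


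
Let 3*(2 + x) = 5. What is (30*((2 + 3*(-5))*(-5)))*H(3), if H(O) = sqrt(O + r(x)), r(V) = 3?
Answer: 1950*sqrt(6) ≈ 4776.5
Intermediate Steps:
x = -1/3 (x = -2 + (1/3)*5 = -2 + 5/3 = -1/3 ≈ -0.33333)
H(O) = sqrt(3 + O) (H(O) = sqrt(O + 3) = sqrt(3 + O))
(30*((2 + 3*(-5))*(-5)))*H(3) = (30*((2 + 3*(-5))*(-5)))*sqrt(3 + 3) = (30*((2 - 15)*(-5)))*sqrt(6) = (30*(-13*(-5)))*sqrt(6) = (30*65)*sqrt(6) = 1950*sqrt(6)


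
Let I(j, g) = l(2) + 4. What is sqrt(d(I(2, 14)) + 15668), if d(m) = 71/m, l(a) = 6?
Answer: 7*sqrt(31990)/10 ≈ 125.20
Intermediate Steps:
I(j, g) = 10 (I(j, g) = 6 + 4 = 10)
sqrt(d(I(2, 14)) + 15668) = sqrt(71/10 + 15668) = sqrt(156751/10) = 7*sqrt(31990)/10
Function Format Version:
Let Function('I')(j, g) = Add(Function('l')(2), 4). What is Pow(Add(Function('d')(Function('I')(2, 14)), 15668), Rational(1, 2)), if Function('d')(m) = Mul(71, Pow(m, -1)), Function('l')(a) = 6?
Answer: Mul(Rational(7, 10), Pow(31990, Rational(1, 2))) ≈ 125.20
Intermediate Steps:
Function('I')(j, g) = 10 (Function('I')(j, g) = Add(6, 4) = 10)
Pow(Add(Function('d')(Function('I')(2, 14)), 15668), Rational(1, 2)) = Pow(Add(Mul(71, Pow(10, -1)), 15668), Rational(1, 2)) = Pow(Add(Mul(71, Rational(1, 10)), 15668), Rational(1, 2)) = Pow(Add(Rational(71, 10), 15668), Rational(1, 2)) = Pow(Rational(156751, 10), Rational(1, 2)) = Mul(Rational(7, 10), Pow(31990, Rational(1, 2)))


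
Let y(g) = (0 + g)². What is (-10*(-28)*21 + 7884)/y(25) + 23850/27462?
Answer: 65482203/2860625 ≈ 22.891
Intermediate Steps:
y(g) = g²
(-10*(-28)*21 + 7884)/y(25) + 23850/27462 = (-10*(-28)*21 + 7884)/(25²) + 23850/27462 = (280*21 + 7884)/625 + 23850*(1/27462) = (5880 + 7884)*(1/625) + 3975/4577 = 13764*(1/625) + 3975/4577 = 13764/625 + 3975/4577 = 65482203/2860625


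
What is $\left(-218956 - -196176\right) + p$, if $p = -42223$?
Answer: $-65003$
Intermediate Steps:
$\left(-218956 - -196176\right) + p = \left(-218956 - -196176\right) - 42223 = \left(-218956 + 196176\right) - 42223 = -22780 - 42223 = -65003$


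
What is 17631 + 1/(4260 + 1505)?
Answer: 101642716/5765 ≈ 17631.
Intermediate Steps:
17631 + 1/(4260 + 1505) = 17631 + 1/5765 = 101642716/5765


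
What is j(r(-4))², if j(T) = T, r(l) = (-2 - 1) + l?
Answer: 49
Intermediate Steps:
r(l) = -3 + l
j(r(-4))² = (-3 - 4)² = (-7)² = 49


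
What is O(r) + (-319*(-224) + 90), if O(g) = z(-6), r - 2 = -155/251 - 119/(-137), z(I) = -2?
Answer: 71544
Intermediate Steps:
r = 77408/34387 (r = 2 + (-155/251 - 119/(-137)) = 2 + (-155*1/251 - 119*(-1/137)) = 2 + (-155/251 + 119/137) = 2 + 8634/34387 = 77408/34387 ≈ 2.2511)
O(g) = -2
O(r) + (-319*(-224) + 90) = -2 + (-319*(-224) + 90) = -2 + (71456 + 90) = -2 + 71546 = 71544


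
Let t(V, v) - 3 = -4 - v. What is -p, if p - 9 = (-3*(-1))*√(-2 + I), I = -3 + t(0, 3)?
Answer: -9 - 9*I ≈ -9.0 - 9.0*I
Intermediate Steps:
t(V, v) = -1 - v (t(V, v) = 3 + (-4 - v) = -1 - v)
I = -7 (I = -3 + (-1 - 1*3) = -3 + (-1 - 3) = -3 - 4 = -7)
p = 9 + 9*I (p = 9 + (-3*(-1))*√(-2 - 7) = 9 + 3*√(-9) = 9 + 3*(3*I) = 9 + 9*I ≈ 9.0 + 9.0*I)
-p = -(9 + 9*I) = -9 - 9*I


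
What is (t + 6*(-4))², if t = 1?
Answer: 529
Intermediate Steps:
(t + 6*(-4))² = (1 + 6*(-4))² = (1 - 24)² = (-23)² = 529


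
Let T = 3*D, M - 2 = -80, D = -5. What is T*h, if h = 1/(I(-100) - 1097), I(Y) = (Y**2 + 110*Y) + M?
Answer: 1/145 ≈ 0.0068966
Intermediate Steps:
M = -78 (M = 2 - 80 = -78)
I(Y) = -78 + Y**2 + 110*Y (I(Y) = (Y**2 + 110*Y) - 78 = -78 + Y**2 + 110*Y)
T = -15 (T = 3*(-5) = -15)
h = -1/2175 (h = 1/((-78 + (-100)**2 + 110*(-100)) - 1097) = 1/((-78 + 10000 - 11000) - 1097) = 1/(-1078 - 1097) = 1/(-2175) = -1/2175 ≈ -0.00045977)
T*h = -15*(-1/2175) = 1/145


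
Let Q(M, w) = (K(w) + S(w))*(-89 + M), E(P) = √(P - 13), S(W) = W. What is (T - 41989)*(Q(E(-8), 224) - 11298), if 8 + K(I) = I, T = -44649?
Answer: 4371580204 - 38120720*I*√21 ≈ 4.3716e+9 - 1.7469e+8*I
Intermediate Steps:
K(I) = -8 + I
E(P) = √(-13 + P)
Q(M, w) = (-89 + M)*(-8 + 2*w) (Q(M, w) = ((-8 + w) + w)*(-89 + M) = (-8 + 2*w)*(-89 + M) = (-89 + M)*(-8 + 2*w))
(T - 41989)*(Q(E(-8), 224) - 11298) = (-44649 - 41989)*((712 - 178*224 + √(-13 - 8)*224 + √(-13 - 8)*(-8 + 224)) - 11298) = -86638*((712 - 39872 + √(-21)*224 + √(-21)*216) - 11298) = -86638*((712 - 39872 + (I*√21)*224 + (I*√21)*216) - 11298) = -86638*((712 - 39872 + 224*I*√21 + 216*I*√21) - 11298) = -86638*((-39160 + 440*I*√21) - 11298) = -86638*(-50458 + 440*I*√21) = 4371580204 - 38120720*I*√21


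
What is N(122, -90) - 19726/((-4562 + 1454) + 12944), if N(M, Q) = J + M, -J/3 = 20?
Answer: 295053/4918 ≈ 59.995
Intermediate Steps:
J = -60 (J = -3*20 = -60)
N(M, Q) = -60 + M
N(122, -90) - 19726/((-4562 + 1454) + 12944) = (-60 + 122) - 19726/((-4562 + 1454) + 12944) = 62 - 19726/(-3108 + 12944) = 62 - 19726/9836 = 62 - 1*9863/4918 = 62 - 9863/4918 = 295053/4918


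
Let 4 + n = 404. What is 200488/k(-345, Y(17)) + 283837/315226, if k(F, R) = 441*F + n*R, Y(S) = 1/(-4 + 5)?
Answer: -20128184723/47833969370 ≈ -0.42079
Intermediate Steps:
n = 400 (n = -4 + 404 = 400)
Y(S) = 1 (Y(S) = 1/1 = 1)
k(F, R) = 400*R + 441*F (k(F, R) = 441*F + 400*R = 400*R + 441*F)
200488/k(-345, Y(17)) + 283837/315226 = 200488/(400*1 + 441*(-345)) + 283837/315226 = 200488/(400 - 152145) + 283837*(1/315226) = 200488/(-151745) + 283837/315226 = 200488*(-1/151745) + 283837/315226 = -200488/151745 + 283837/315226 = -20128184723/47833969370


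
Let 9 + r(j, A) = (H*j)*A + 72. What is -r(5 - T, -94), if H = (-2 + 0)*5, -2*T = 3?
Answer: -6173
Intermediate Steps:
T = -3/2 (T = -1/2*3 = -3/2 ≈ -1.5000)
H = -10 (H = -2*5 = -10)
r(j, A) = 63 - 10*A*j (r(j, A) = -9 + ((-10*j)*A + 72) = -9 + (-10*A*j + 72) = -9 + (72 - 10*A*j) = 63 - 10*A*j)
-r(5 - T, -94) = -(63 - 10*(-94)*(5 - 1*(-3/2))) = -(63 - 10*(-94)*(5 + 3/2)) = -(63 - 10*(-94)*13/2) = -(63 + 6110) = -1*6173 = -6173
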